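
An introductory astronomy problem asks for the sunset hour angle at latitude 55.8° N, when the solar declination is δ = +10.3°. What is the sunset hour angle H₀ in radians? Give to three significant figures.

H₀ = 1.84 rad

cos H₀ = −tan φ · tan δ = −tan(+55.8°) × tan(+10.300°) = -0.2674, so H₀ = 1.8415 rad = 105.51°.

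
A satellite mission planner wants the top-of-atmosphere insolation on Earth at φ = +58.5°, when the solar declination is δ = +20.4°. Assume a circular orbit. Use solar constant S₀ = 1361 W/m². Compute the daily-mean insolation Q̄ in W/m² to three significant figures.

cos H₀ = −tan(+58.5°) tan(+20.400°) = -0.6069, H₀ = 2.2229 rad.
Bracket: H₀ sin φ sin δ + cos φ cos δ sin H₀ = 2.2229×0.85264×0.34857 + 0.52250×0.93728×0.79479 = 0.660656 + 0.389232 = 1.049888.
Q̄ = (S₀/π) × [bracket] = (1361/π) × 1.049888 = 454.8 W/m².

Q̄ ≈ 455 W/m²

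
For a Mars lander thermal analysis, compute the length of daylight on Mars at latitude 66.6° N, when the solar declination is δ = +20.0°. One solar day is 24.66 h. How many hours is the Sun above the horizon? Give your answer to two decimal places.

20.17 h

cos h₀ = −tan ϕ · tan δ = −tan(+66.6°) × tan(+20.000°) = -0.8411, so h₀ = 2.5701 rad = 147.25°.
Daylight = 2h₀/(2π) × 24.66 h = (2.5701/π) × 24.66 = 20.17 h.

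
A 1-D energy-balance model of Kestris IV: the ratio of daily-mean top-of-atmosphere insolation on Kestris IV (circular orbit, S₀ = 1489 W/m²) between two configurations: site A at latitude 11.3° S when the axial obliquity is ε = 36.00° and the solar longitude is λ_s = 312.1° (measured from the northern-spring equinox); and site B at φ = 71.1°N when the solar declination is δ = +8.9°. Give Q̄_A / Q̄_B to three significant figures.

Q̄_A / Q̄_B ≈ 1.75

— Configuration A (φ=-11.3°):
Solar declination: sin δ = sin ε · sin λ_s = sin 36.00° × sin 312.1° = -0.43612, so δ = -25.857°.
cos H₀ = −tan(-11.3°) tan(-25.857°) = -0.0968, H₀ = 1.6678 rad.
Bracket: H₀ sin φ sin δ + cos φ cos δ sin H₀ = 1.6678×-0.19595×-0.43612 + 0.98061×0.89989×0.99530 = 0.142526 + 0.878294 = 1.020820.
Q̄ = (S₀/π) × [bracket] = (1489/π) × 1.020820 = 483.83 W/m².
— Configuration B (φ=+71.1°):
cos H₀ = −tan(+71.1°) tan(+8.900°) = -0.4574, H₀ = 2.0458 rad.
Bracket: H₀ sin φ sin δ + cos φ cos δ sin H₀ = 2.0458×0.94609×0.15471 + 0.32392×0.98796×0.88927 = 0.299443 + 0.284584 = 0.584027.
Q̄ = (S₀/π) × [bracket] = (1489/π) × 0.584027 = 276.81 W/m².
Ratio Q̄_A / Q̄_B = 483.83 / 276.81 = 1.748.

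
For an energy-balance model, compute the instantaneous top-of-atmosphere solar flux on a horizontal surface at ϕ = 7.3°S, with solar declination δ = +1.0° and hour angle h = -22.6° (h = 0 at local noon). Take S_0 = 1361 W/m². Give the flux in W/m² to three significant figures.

cos θ_z = sin ϕ sin δ + cos ϕ cos δ cos h = -0.002218 + 0.915588 = 0.913370.
Flux = S_0 · cos θ_z = 1361 × 0.913370 = 1243 W/m².

1.24e+03 W/m²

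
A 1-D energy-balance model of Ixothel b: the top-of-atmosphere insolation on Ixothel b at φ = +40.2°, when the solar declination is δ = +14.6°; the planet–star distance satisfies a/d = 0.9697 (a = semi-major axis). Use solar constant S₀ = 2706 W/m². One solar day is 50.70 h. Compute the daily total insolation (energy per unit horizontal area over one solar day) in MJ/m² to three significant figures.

150 MJ/m²

cos H₀ = −tan(+40.2°) tan(+14.600°) = -0.2201, H₀ = 1.7927 rad.
Bracket: H₀ sin φ sin δ + cos φ cos δ sin H₀ = 1.7927×0.64546×0.25207 + 0.76380×0.96771×0.97547 = 0.291674 + 0.721006 = 1.012680.
Inverse-square distance factor (a/d)² = 0.9697² = 0.940318.
Q̄ = (S₀/π) × 0.940318 × [bracket] = (2706/π) × 0.940318 × 1.012680 = 820.21 W/m².
Daily total = Q̄ × 50.70 h × 3600 s/h = 820.21 × 50.70 × 3600 / 10⁶ = 149.7 MJ/m².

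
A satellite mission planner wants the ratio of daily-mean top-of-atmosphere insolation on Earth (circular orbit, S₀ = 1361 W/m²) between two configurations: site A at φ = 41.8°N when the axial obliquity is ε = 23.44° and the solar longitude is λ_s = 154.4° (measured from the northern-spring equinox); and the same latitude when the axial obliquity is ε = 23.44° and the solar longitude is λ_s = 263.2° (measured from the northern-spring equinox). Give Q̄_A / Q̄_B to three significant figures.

— Configuration A (φ=+41.8°):
Solar declination: sin δ = sin ε · sin λ_s = sin 23.44° × sin 154.4° = 0.17188, so δ = +9.897°.
cos H₀ = −tan(+41.8°) tan(+9.897°) = -0.1560, H₀ = 1.7274 rad.
Bracket: H₀ sin φ sin δ + cos φ cos δ sin H₀ = 1.7274×0.66653×0.17188 + 0.74548×0.98512×0.98776 = 0.197896 + 0.725398 = 0.923294.
Q̄ = (S₀/π) × [bracket] = (1361/π) × 0.923294 = 399.99 W/m².
— Configuration B (φ=+41.8°):
Solar declination: sin δ = sin ε · sin λ_s = sin 23.44° × sin 263.2° = -0.39499, so δ = -23.265°.
cos H₀ = −tan(+41.8°) tan(-23.265°) = 0.3844, H₀ = 1.1762 rad.
Bracket: H₀ sin φ sin δ + cos φ cos δ sin H₀ = 1.1762×0.66653×-0.39499 + 0.74548×0.91869×0.92316 = -0.309661 + 0.632240 = 0.322579.
Q̄ = (S₀/π) × [bracket] = (1361/π) × 0.322579 = 139.75 W/m².
Ratio Q̄_A / Q̄_B = 399.99 / 139.75 = 2.862.

Q̄_A / Q̄_B ≈ 2.86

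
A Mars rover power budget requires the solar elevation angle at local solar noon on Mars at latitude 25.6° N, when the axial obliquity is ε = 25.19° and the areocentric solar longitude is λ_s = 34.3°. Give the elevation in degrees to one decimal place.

78.3°

sin δ = sin 25.19° × sin 34.3° = 0.23985, so δ = +13.878°.
At local noon the hour angle is zero, so the zenith angle equals |φ − δ| = |+25.6° − (+13.878°)| = 11.722°.
Elevation = 90° − 11.722° = 78.3°.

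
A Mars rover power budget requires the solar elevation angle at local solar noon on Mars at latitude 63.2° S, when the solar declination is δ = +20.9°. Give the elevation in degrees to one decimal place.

5.9°

At local noon the hour angle is zero, so the zenith angle equals |φ − δ| = |-63.2° − (+20.900°)| = 84.100°.
Elevation = 90° − 84.100° = 5.9°.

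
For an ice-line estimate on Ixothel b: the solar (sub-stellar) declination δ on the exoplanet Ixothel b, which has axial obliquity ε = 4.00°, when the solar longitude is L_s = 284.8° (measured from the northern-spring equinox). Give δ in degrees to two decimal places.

sin δ = sin ε · sin L_s = sin 4.00° × sin 284.8° = -0.067442.
δ = arcsin(-0.067442) = -3.87°.

δ = -3.87°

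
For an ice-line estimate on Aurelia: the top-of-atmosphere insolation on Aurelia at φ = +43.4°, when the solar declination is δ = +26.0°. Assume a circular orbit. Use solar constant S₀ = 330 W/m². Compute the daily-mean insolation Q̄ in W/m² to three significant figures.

cos H₀ = −tan(+43.4°) tan(+26.000°) = -0.4612, H₀ = 2.0502 rad.
Bracket: H₀ sin φ sin δ + cos φ cos δ sin H₀ = 2.0502×0.68709×0.43837 + 0.72657×0.89879×0.88728 = 0.617520 + 0.579424 = 1.196944.
Q̄ = (S₀/π) × [bracket] = (330/π) × 1.196944 = 125.7 W/m².

Q̄ ≈ 126 W/m²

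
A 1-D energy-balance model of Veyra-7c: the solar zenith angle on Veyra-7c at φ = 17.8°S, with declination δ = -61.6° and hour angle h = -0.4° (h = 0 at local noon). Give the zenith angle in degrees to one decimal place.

θ_z = 43.8°

cos θ_z = sin φ sin δ + cos φ cos δ cos h = 0.268904 + 0.452845 = 0.721749.
θ_z = arccos(0.721749) = 43.8°.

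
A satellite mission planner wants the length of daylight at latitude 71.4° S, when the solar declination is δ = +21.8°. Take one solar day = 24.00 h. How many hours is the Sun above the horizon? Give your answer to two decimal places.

cos H₀ = −tan φ · tan δ = 1.1885 ≥ 1, so the Sun never rises (polar night) and H₀ = 0.
Daylight = 2H₀/(2π) × 24.00 h = (0.0000/π) × 24.00 = 0.00 h.

0.00 h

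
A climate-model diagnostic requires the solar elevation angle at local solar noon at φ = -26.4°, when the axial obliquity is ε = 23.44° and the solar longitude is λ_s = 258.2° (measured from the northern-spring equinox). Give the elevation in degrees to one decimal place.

86.5°

Solar declination: sin δ = sin ε · sin λ_s = sin 23.44° × sin 258.2° = -0.38938, so δ = -22.916°.
At local noon the hour angle is zero, so the zenith angle equals |φ − δ| = |-26.4° − (-22.916°)| = 3.484°.
Elevation = 90° − 3.484° = 86.5°.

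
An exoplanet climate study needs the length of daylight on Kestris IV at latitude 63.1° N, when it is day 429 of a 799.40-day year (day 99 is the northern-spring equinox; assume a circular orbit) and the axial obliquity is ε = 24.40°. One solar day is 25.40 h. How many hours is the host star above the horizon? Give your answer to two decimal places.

Solar longitude: L_s = 360° × (429 − 99)/799.40 = 148.611°.
sin δ = sin 24.40° × sin 148.611° = 0.21516, so δ = +12.425°.
cos h₀ = −tan ϕ · tan δ = −tan(+63.1°) × tan(+12.425°) = -0.4343, so h₀ = 2.0200 rad = 115.74°.
Daylight = 2h₀/(2π) × 25.40 h = (2.0200/π) × 25.40 = 16.33 h.

16.33 h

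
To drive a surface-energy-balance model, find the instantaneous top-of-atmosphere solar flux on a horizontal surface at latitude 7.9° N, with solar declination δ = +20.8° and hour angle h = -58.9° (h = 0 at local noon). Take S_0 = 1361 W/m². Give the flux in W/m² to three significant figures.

717 W/m²

cos θ_z = sin ϕ sin δ + cos ϕ cos δ cos h = 0.048808 + 0.478286 = 0.527094.
Flux = S_0 · cos θ_z = 1361 × 0.527094 = 717.4 W/m².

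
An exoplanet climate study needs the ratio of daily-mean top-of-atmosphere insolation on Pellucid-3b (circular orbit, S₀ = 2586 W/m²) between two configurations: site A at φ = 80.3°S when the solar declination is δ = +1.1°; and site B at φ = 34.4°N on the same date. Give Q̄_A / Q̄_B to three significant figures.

Q̄_A / Q̄_B ≈ 0.166

— Configuration A (φ=-80.3°):
cos H₀ = −tan(-80.3°) tan(+1.100°) = 0.1123, H₀ = 1.4582 rad.
Bracket: H₀ sin φ sin δ + cos φ cos δ sin H₀ = 1.4582×-0.98570×0.01920 + 0.16849×0.99982×0.99367 = -0.027597 + 0.167393 = 0.139796.
Q̄ = (S₀/π) × [bracket] = (2586/π) × 0.139796 = 115.07 W/m².
— Configuration B (φ=+34.4°):
cos H₀ = −tan(+34.4°) tan(+1.100°) = -0.0131, H₀ = 1.5839 rad.
Bracket: H₀ sin φ sin δ + cos φ cos δ sin H₀ = 1.5839×0.56497×0.01920 + 0.82511×0.99982×0.99991 = 0.017181 + 0.824887 = 0.842068.
Q̄ = (S₀/π) × [bracket] = (2586/π) × 0.842068 = 693.15 W/m².
Ratio Q̄_A / Q̄_B = 115.07 / 693.15 = 0.1660.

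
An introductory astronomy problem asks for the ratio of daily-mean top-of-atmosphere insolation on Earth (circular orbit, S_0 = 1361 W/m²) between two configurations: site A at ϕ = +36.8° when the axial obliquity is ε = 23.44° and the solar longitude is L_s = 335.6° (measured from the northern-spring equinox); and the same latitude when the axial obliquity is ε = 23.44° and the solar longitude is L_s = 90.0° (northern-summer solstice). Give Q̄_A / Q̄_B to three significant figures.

Q̄_A / Q̄_B ≈ 0.559

— Configuration A (ϕ=+36.8°):
Solar declination: sin δ = sin ε · sin L_s = sin 23.44° × sin 335.6° = -0.16433, so δ = -9.458°.
cos h₀ = −tan(+36.8°) tan(-9.458°) = 0.1246, h₀ = 1.4458 rad.
Bracket: h₀ sin ϕ sin δ + cos ϕ cos δ sin h₀ = 1.4458×0.59902×-0.16433 + 0.80073×0.98641×0.99220 = -0.142320 + 0.783687 = 0.641367.
Q̄ = (S_0/π) × [bracket] = (1361/π) × 0.641367 = 277.85 W/m².
— Configuration B (ϕ=+36.8°):
Solar declination: sin δ = sin ε · sin L_s = sin 23.44° × sin 90.0° = 0.39779, so δ = +23.440°.
cos h₀ = −tan(+36.8°) tan(+23.440°) = -0.3244, h₀ = 1.9011 rad.
Bracket: h₀ sin ϕ sin δ + cos ϕ cos δ sin h₀ = 1.9011×0.59902×0.39779 + 0.80073×0.91748×0.94594 = 0.453002 + 0.694938 = 1.147940.
Q̄ = (S_0/π) × [bracket] = (1361/π) × 1.147940 = 497.31 W/m².
Ratio Q̄_A / Q̄_B = 277.85 / 497.31 = 0.5587.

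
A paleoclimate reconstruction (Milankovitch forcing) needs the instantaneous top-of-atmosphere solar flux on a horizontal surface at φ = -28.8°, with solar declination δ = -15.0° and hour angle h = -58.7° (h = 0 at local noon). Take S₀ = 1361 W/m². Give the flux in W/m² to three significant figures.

768 W/m²

cos θ_z = sin φ sin δ + cos φ cos δ cos h = 0.124687 + 0.439746 = 0.564433.
Flux = S₀ · cos θ_z = 1361 × 0.564433 = 768.2 W/m².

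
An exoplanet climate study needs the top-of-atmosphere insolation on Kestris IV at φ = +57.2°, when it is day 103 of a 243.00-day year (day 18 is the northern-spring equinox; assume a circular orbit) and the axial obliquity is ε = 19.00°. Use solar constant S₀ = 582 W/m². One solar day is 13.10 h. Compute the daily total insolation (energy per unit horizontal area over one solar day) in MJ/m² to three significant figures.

Solar longitude: λ_s = 360° × (103 − 18)/243.00 = 125.926°.
sin δ = sin 19.00° × sin 125.926° = 0.26364, so δ = +15.286°.
cos H₀ = −tan(+57.2°) tan(+15.286°) = -0.4241, H₀ = 2.0088 rad.
Bracket: H₀ sin φ sin δ + cos φ cos δ sin H₀ = 2.0088×0.84057×0.26364 + 0.54171×0.96462×0.90562 = 0.445166 + 0.473227 = 0.918393.
Q̄ = (S₀/π) × [bracket] = (582/π) × 0.918393 = 170.14 W/m².
Daily total = Q̄ × 13.10 h × 3600 s/h = 170.14 × 13.10 × 3600 / 10⁶ = 8.024 MJ/m².

8.02 MJ/m²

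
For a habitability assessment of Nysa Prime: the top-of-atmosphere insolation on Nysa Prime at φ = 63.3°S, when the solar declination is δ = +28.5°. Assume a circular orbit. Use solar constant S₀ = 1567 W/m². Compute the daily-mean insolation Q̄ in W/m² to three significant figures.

Q̄ ≈ 0.00 W/m²

cos H₀ = −tan(-63.3°) tan(+28.500°) = 1.0795 ≥ 1 ⇒ polar night, H₀ = 0 and Q̄ = 0.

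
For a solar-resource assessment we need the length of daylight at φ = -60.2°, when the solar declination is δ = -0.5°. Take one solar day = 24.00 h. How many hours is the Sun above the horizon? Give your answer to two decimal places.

cos H₀ = −tan φ · tan δ = −tan(-60.2°) × tan(-0.500°) = -0.0152, so H₀ = 1.5860 rad = 90.87°.
Daylight = 2H₀/(2π) × 24.00 h = (1.5860/π) × 24.00 = 12.12 h.

12.12 h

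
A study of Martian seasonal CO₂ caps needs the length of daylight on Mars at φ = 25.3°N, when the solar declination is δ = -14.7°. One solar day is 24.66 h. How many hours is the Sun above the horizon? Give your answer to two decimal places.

11.35 h

cos H₀ = −tan φ · tan δ = −tan(+25.3°) × tan(-14.700°) = 0.1240, so H₀ = 1.4465 rad = 82.88°.
Daylight = 2H₀/(2π) × 24.66 h = (1.4465/π) × 24.66 = 11.35 h.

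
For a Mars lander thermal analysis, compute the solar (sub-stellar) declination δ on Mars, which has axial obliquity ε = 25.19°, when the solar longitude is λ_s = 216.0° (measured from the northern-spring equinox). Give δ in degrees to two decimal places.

sin δ = sin ε · sin λ_s = sin 25.19° × sin 216.0° = -0.250174.
δ = arcsin(-0.250174) = -14.49°.

δ = -14.49°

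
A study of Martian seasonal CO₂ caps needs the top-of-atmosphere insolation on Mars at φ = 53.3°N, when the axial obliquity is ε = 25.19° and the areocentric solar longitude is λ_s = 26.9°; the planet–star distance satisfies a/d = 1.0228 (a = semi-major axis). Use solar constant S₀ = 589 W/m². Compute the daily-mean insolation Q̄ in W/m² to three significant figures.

sin δ = sin 25.19° × sin 26.9° = 0.19257, so δ = +11.103°.
cos H₀ = −tan(+53.3°) tan(+11.103°) = -0.2633, H₀ = 1.8372 rad.
Bracket: H₀ sin φ sin δ + cos φ cos δ sin H₀ = 1.8372×0.80178×0.19257 + 0.59763×0.98128×0.96472 = 0.283661 + 0.565753 = 0.849414.
Inverse-square distance factor (a/d)² = 1.0228² = 1.046120.
Q̄ = (S₀/π) × 1.046120 × [bracket] = (589/π) × 1.046120 × 0.849414 = 166.6 W/m².

Q̄ ≈ 167 W/m²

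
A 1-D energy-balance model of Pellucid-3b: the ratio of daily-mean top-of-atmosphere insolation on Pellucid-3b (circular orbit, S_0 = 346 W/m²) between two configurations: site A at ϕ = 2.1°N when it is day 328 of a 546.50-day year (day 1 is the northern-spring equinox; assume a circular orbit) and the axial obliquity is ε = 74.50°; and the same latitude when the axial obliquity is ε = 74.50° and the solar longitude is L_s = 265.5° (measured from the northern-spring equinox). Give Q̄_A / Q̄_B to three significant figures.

Q̄_A / Q̄_B ≈ 3.55

— Configuration A (ϕ=+2.1°):
Solar longitude: L_s = 360° × (328 − 1)/546.50 = 215.407°.
sin δ = sin 74.50° × sin 215.407° = -0.55831, so δ = -33.939°.
cos h₀ = −tan(+2.1°) tan(-33.939°) = 0.0247, h₀ = 1.5461 rad.
Bracket: h₀ sin ϕ sin δ + cos ϕ cos δ sin h₀ = 1.5461×0.03664×-0.55831 + 0.99933×0.82963×0.99970 = -0.031628 + 0.828825 = 0.797197.
Q̄ = (S_0/π) × [bracket] = (346/π) × 0.797197 = 87.799 W/m².
— Configuration B (ϕ=+2.1°):
Solar declination: sin δ = sin ε · sin L_s = sin 74.50° × sin 265.5° = -0.96066, so δ = -73.875°.
cos h₀ = −tan(+2.1°) tan(-73.875°) = 0.1268, h₀ = 1.4436 rad.
Bracket: h₀ sin ϕ sin δ + cos ϕ cos δ sin h₀ = 1.4436×0.03664×-0.96066 + 0.99933×0.27773×0.99192 = -0.050813 + 0.275301 = 0.224488.
Q̄ = (S_0/π) × [bracket] = (346/π) × 0.224488 = 24.724 W/m².
Ratio Q̄_A / Q̄_B = 87.799 / 24.724 = 3.551.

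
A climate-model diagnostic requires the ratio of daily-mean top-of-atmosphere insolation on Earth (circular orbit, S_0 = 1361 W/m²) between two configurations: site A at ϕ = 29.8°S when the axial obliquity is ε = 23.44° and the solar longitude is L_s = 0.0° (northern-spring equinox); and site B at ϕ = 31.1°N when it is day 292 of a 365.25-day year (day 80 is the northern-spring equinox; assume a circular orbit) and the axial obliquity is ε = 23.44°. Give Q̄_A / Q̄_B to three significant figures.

— Configuration A (ϕ=-29.8°):
Solar declination: sin δ = sin ε · sin L_s = sin 23.44° × sin 0.0° = 0.00000, so δ = +0.000°.
cos h₀ = −tan(-29.8°) tan(+0.000°) = 0.0000, h₀ = 1.5708 rad.
Bracket: h₀ sin ϕ sin δ + cos ϕ cos δ sin h₀ = 1.5708×-0.49697×0.00000 + 0.86777×1.00000×1.00000 = -0.000000 + 0.867770 = 0.867770.
Q̄ = (S_0/π) × [bracket] = (1361/π) × 0.867770 = 375.94 W/m².
— Configuration B (ϕ=+31.1°):
Solar longitude: L_s = 360° × (292 − 80)/365.25 = 208.953°.
sin δ = sin 23.44° × sin 208.953° = -0.19256, so δ = -11.103°.
cos h₀ = −tan(+31.1°) tan(-11.103°) = 0.1184, h₀ = 1.4521 rad.
Bracket: h₀ sin ϕ sin δ + cos ϕ cos δ sin h₀ = 1.4521×0.51653×-0.19256 + 0.85627×0.98128×0.99297 = -0.144430 + 0.834334 = 0.689904.
Q̄ = (S_0/π) × [bracket] = (1361/π) × 0.689904 = 298.88 W/m².
Ratio Q̄_A / Q̄_B = 375.94 / 298.88 = 1.258.

Q̄_A / Q̄_B ≈ 1.26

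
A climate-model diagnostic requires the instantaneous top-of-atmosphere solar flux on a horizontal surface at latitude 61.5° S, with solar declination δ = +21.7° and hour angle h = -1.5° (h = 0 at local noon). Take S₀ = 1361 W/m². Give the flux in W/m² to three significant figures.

161 W/m²

cos θ_z = sin φ sin δ + cos φ cos δ cos h = -0.324940 + 0.443192 = 0.118252.
Flux = S₀ · cos θ_z = 1361 × 0.118252 = 160.9 W/m².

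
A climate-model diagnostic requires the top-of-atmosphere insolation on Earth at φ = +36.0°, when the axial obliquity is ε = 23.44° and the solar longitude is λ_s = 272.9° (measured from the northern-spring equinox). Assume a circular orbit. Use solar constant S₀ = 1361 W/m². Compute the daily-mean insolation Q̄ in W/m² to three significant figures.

Solar declination: sin δ = sin ε · sin λ_s = sin 23.44° × sin 272.9° = -0.39728, so δ = -23.408°.
cos H₀ = −tan(+36.0°) tan(-23.408°) = 0.3145, H₀ = 1.2508 rad.
Bracket: H₀ sin φ sin δ + cos φ cos δ sin H₀ = 1.2508×0.58779×-0.39728 + 0.80902×0.91770×0.94925 = -0.292083 + 0.704759 = 0.412676.
Q̄ = (S₀/π) × [bracket] = (1361/π) × 0.412676 = 178.8 W/m².

Q̄ ≈ 179 W/m²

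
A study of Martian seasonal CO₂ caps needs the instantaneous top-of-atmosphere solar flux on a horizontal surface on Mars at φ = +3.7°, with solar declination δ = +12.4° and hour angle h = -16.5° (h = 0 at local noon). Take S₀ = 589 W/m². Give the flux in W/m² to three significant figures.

cos θ_z = sin φ sin δ + cos φ cos δ cos h = 0.013857 + 0.934501 = 0.948358.
Flux = S₀ · cos θ_z = 589 × 0.948358 = 558.6 W/m².

559 W/m²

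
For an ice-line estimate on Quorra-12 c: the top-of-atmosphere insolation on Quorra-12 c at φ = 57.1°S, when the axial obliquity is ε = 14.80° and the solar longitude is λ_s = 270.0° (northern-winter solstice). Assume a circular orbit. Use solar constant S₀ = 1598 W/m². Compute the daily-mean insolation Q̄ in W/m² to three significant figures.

Solar declination: sin δ = sin ε · sin λ_s = sin 14.80° × sin 270.0° = -0.25545, so δ = -14.800°.
cos H₀ = −tan(-57.1°) tan(-14.800°) = -0.4084, H₀ = 1.9915 rad.
Bracket: H₀ sin φ sin δ + cos φ cos δ sin H₀ = 1.9915×-0.83962×-0.25545 + 0.54317×0.96682×0.91280 = 0.427139 + 0.479355 = 0.906494.
Q̄ = (S₀/π) × [bracket] = (1598/π) × 0.906494 = 461.1 W/m².

Q̄ ≈ 461 W/m²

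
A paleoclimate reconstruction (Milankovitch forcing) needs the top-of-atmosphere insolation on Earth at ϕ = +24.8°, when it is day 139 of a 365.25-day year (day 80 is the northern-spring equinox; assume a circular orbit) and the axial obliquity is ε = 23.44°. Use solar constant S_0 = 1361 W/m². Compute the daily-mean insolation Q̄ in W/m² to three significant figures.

Q̄ ≈ 472 W/m²

Solar longitude: L_s = 360° × (139 − 80)/365.25 = 58.152°.
sin δ = sin 23.44° × sin 58.152° = 0.33790, so δ = +19.749°.
cos h₀ = −tan(+24.8°) tan(+19.749°) = -0.1659, h₀ = 1.7375 rad.
Bracket: h₀ sin ϕ sin δ + cos ϕ cos δ sin h₀ = 1.7375×0.41945×0.33790 + 0.90778×0.94118×0.98614 = 0.246260 + 0.842543 = 1.088803.
Q̄ = (S_0/π) × [bracket] = (1361/π) × 1.088803 = 471.7 W/m².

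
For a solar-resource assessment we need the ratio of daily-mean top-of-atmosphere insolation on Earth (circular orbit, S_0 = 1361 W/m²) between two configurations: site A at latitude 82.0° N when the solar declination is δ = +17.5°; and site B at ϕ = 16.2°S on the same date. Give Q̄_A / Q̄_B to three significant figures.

Q̄_A / Q̄_B ≈ 1.19

— Configuration A (ϕ=+82.0°):
cos h₀ = −tan(+82.0°) tan(+17.500°) = -2.2435 ≤ −1 ⇒ polar day, h₀ = π.
Bracket: h₀ sin ϕ sin δ + cos ϕ cos δ sin h₀ = 3.1416×0.99027×0.30071 + 0.13917×0.95372×0.00000 = 0.935519 + 0.000000 = 0.935519.
Q̄ = (S_0/π) × [bracket] = (1361/π) × 0.935519 = 405.29 W/m².
— Configuration B (ϕ=-16.2°):
cos h₀ = −tan(-16.2°) tan(+17.500°) = 0.0916, h₀ = 1.4791 rad.
Bracket: h₀ sin ϕ sin δ + cos ϕ cos δ sin h₀ = 1.4791×-0.27899×0.30071 + 0.96029×0.95372×0.99580 = -0.124089 + 0.912001 = 0.787912.
Q̄ = (S_0/π) × [bracket] = (1361/π) × 0.787912 = 341.34 W/m².
Ratio Q̄_A / Q̄_B = 405.29 / 341.34 = 1.187.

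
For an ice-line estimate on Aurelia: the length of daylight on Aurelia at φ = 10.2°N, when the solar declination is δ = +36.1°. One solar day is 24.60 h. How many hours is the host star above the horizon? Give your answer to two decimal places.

cos H₀ = −tan φ · tan δ = −tan(+10.2°) × tan(+36.100°) = -0.1312, so H₀ = 1.7024 rad = 97.54°.
Daylight = 2H₀/(2π) × 24.60 h = (1.7024/π) × 24.60 = 13.33 h.

13.33 h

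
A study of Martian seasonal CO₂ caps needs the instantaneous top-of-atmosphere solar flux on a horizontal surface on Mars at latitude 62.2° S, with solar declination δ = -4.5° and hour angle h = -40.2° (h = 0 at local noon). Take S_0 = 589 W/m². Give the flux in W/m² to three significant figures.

cos θ_z = sin ϕ sin δ + cos ϕ cos δ cos h = 0.069403 + 0.355126 = 0.424529.
Flux = S_0 · cos θ_z = 589 × 0.424529 = 250.0 W/m².

250 W/m²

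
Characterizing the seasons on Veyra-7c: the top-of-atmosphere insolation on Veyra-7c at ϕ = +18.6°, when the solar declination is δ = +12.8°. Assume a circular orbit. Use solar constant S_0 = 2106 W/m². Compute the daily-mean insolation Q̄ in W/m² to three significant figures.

Q̄ ≈ 696 W/m²

cos h₀ = −tan(+18.6°) tan(+12.800°) = -0.0765, h₀ = 1.6473 rad.
Bracket: h₀ sin ϕ sin δ + cos ϕ cos δ sin h₀ = 1.6473×0.31896×0.22155 + 0.94777×0.97515×0.99707 = 0.116407 + 0.921510 = 1.037917.
Q̄ = (S_0/π) × [bracket] = (2106/π) × 1.037917 = 695.8 W/m².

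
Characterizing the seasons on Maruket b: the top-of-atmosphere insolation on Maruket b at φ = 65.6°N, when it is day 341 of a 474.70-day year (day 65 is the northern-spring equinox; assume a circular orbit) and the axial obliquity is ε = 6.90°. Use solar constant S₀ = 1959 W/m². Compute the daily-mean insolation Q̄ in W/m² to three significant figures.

Solar longitude: λ_s = 360° × (341 − 65)/474.70 = 209.311°.
sin δ = sin 6.90° × sin 209.311° = -0.05881, so δ = -3.372°.
cos H₀ = −tan(+65.6°) tan(-3.372°) = 0.1299, H₀ = 1.4406 rad.
Bracket: H₀ sin φ sin δ + cos φ cos δ sin H₀ = 1.4406×0.91068×-0.05881 + 0.41310×0.99827×0.99153 = -0.077154 + 0.408892 = 0.331738.
Q̄ = (S₀/π) × [bracket] = (1959/π) × 0.331738 = 206.9 W/m².

Q̄ ≈ 207 W/m²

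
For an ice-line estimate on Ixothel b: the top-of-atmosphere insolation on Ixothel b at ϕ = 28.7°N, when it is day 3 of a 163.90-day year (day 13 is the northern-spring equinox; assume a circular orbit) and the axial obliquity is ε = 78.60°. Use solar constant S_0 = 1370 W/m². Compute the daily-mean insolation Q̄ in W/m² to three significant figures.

Solar longitude: L_s = 360° × (3 − 13)/163.90 = -21.965°, i.e. -21.965° + 360° = 338.035°.
sin δ = sin 78.60° × sin 338.035° = -0.36665, so δ = -21.509°.
cos h₀ = −tan(+28.7°) tan(-21.509°) = 0.2158, h₀ = 1.3533 rad.
Bracket: h₀ sin ϕ sin δ + cos ϕ cos δ sin h₀ = 1.3533×0.48022×-0.36665 + 0.87715×0.93036×0.97645 = -0.238279 + 0.796847 = 0.558568.
Q̄ = (S_0/π) × [bracket] = (1370/π) × 0.558568 = 243.6 W/m².

Q̄ ≈ 244 W/m²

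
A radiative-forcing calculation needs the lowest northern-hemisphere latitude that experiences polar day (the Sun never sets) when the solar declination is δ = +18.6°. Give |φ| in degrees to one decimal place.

|φ| = 71.4°

Polar day requires cos H₀ = −tan φ tan δ ≤ −1, i.e. tan φ tan δ ≥ 1.
The boundary is |tan φ| · |tan δ| = 1, so |φ| = 90° − |δ| = 90° − 18.6° = 71.4° in the northern hemisphere.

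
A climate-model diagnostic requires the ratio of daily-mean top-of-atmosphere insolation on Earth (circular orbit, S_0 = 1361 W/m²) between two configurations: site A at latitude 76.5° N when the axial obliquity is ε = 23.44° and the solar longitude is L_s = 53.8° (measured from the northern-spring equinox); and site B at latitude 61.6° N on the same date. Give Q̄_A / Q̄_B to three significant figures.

— Configuration A (ϕ=+76.5°):
Solar declination: sin δ = sin ε · sin L_s = sin 23.44° × sin 53.8° = 0.32100, so δ = +18.723°.
cos h₀ = −tan(+76.5°) tan(+18.723°) = -1.4118 ≤ −1 ⇒ polar day, h₀ = π.
Bracket: h₀ sin ϕ sin δ + cos ϕ cos δ sin h₀ = 3.1416×0.97237×0.32100 + 0.23345×0.94708×0.00000 = 0.980590 + 0.000000 = 0.980590.
Q̄ = (S_0/π) × [bracket] = (1361/π) × 0.980590 = 424.81 W/m².
— Configuration B (ϕ=+61.6°):
cos h₀ = −tan(+61.6°) tan(+18.723°) = -0.6268, h₀ = 2.2483 rad.
Bracket: h₀ sin ϕ sin δ + cos ϕ cos δ sin h₀ = 2.2483×0.87965×0.32100 + 0.47562×0.94708×0.77914 = 0.634847 + 0.350964 = 0.985811.
Q̄ = (S_0/π) × [bracket] = (1361/π) × 0.985811 = 427.07 W/m².
Ratio Q̄_A / Q̄_B = 424.81 / 427.07 = 0.9947.

Q̄_A / Q̄_B ≈ 0.995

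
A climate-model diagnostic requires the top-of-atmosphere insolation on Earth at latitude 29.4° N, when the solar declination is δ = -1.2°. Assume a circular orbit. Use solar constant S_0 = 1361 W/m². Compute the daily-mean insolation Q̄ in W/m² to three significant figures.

cos h₀ = −tan(+29.4°) tan(-1.200°) = 0.0118, h₀ = 1.5590 rad.
Bracket: h₀ sin ϕ sin δ + cos ϕ cos δ sin h₀ = 1.5590×0.49090×-0.02094 + 0.87121×0.99978×0.99993 = -0.016026 + 0.870957 = 0.854931.
Q̄ = (S_0/π) × [bracket] = (1361/π) × 0.854931 = 370.4 W/m².

Q̄ ≈ 370 W/m²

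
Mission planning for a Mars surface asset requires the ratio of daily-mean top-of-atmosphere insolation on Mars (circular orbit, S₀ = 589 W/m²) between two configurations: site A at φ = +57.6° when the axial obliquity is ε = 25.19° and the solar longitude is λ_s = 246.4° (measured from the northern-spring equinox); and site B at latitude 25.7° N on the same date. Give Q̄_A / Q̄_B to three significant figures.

Q̄_A / Q̄_B ≈ 0.156

— Configuration A (φ=+57.6°):
Solar declination: sin δ = sin ε · sin λ_s = sin 25.19° × sin 246.4° = -0.39002, so δ = -22.956°.
cos H₀ = −tan(+57.6°) tan(-22.956°) = 0.6674, H₀ = 0.8400 rad.
Bracket: H₀ sin φ sin δ + cos φ cos δ sin H₀ = 0.8400×0.84433×-0.39002 + 0.53583×0.92080×0.74467 = -0.276617 + 0.367414 = 0.090797.
Q̄ = (S₀/π) × [bracket] = (589/π) × 0.090797 = 17.023 W/m².
— Configuration B (φ=+25.7°):
cos H₀ = −tan(+25.7°) tan(-22.956°) = 0.2038, H₀ = 1.3655 rad.
Bracket: H₀ sin φ sin δ + cos φ cos δ sin H₀ = 1.3655×0.43366×-0.39002 + 0.90108×0.92080×0.97900 = -0.230955 + 0.812290 = 0.581335.
Q̄ = (S₀/π) × [bracket] = (589/π) × 0.581335 = 108.99 W/m².
Ratio Q̄_A / Q̄_B = 17.023 / 108.99 = 0.1562.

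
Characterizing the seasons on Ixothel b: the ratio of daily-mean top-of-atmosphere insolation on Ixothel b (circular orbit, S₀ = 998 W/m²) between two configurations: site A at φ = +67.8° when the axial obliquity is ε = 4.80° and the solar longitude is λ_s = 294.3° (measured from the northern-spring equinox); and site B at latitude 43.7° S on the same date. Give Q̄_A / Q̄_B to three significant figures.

Q̄_A / Q̄_B ≈ 0.338

— Configuration A (φ=+67.8°):
Solar declination: sin δ = sin ε · sin λ_s = sin 4.80° × sin 294.3° = -0.07626, so δ = -4.374°.
cos H₀ = −tan(+67.8°) tan(-4.374°) = 0.1874, H₀ = 1.3823 rad.
Bracket: H₀ sin φ sin δ + cos φ cos δ sin H₀ = 1.3823×0.92587×-0.07626 + 0.37784×0.99709×0.98228 = -0.097600 + 0.370065 = 0.272465.
Q̄ = (S₀/π) × [bracket] = (998/π) × 0.272465 = 86.555 W/m².
— Configuration B (φ=-43.7°):
cos H₀ = −tan(-43.7°) tan(-4.374°) = -0.0731, H₀ = 1.6440 rad.
Bracket: H₀ sin φ sin δ + cos φ cos δ sin H₀ = 1.6440×-0.69088×-0.07626 + 0.72297×0.99709×0.99733 = 0.086617 + 0.718941 = 0.805558.
Q̄ = (S₀/π) × [bracket] = (998/π) × 0.805558 = 255.90 W/m².
Ratio Q̄_A / Q̄_B = 86.555 / 255.90 = 0.3382.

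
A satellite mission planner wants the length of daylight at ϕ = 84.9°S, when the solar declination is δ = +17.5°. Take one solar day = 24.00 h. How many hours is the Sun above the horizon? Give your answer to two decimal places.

0.00 h

cos h₀ = −tan ϕ · tan δ = 3.5329 ≥ 1, so the Sun never rises (polar night) and h₀ = 0.
Daylight = 2h₀/(2π) × 24.00 h = (0.0000/π) × 24.00 = 0.00 h.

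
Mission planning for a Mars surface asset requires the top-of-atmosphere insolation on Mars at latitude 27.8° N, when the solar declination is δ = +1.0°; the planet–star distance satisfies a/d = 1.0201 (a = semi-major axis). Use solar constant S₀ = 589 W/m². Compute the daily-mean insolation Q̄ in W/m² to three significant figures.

cos H₀ = −tan(+27.8°) tan(+1.000°) = -0.0092, H₀ = 1.5800 rad.
Bracket: H₀ sin φ sin δ + cos φ cos δ sin H₀ = 1.5800×0.46639×0.01745 + 0.88458×0.99985×0.99996 = 0.012859 + 0.884412 = 0.897271.
Inverse-square distance factor (a/d)² = 1.0201² = 1.040604.
Q̄ = (S₀/π) × 1.040604 × [bracket] = (589/π) × 1.040604 × 0.897271 = 175.1 W/m².

Q̄ ≈ 175 W/m²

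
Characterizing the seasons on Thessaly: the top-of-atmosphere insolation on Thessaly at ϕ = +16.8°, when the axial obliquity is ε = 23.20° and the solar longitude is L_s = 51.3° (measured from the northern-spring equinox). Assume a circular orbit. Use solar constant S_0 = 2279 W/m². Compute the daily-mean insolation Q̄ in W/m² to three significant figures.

Solar declination: sin δ = sin ε · sin L_s = sin 23.20° × sin 51.3° = 0.30744, so δ = +17.905°.
cos h₀ = −tan(+16.8°) tan(+17.905°) = -0.0975, h₀ = 1.6685 rad.
Bracket: h₀ sin ϕ sin δ + cos ϕ cos δ sin h₀ = 1.6685×0.28903×0.30744 + 0.95732×0.95157×0.99523 = 0.148262 + 0.906612 = 1.054874.
Q̄ = (S_0/π) × [bracket] = (2279/π) × 1.054874 = 765.2 W/m².

Q̄ ≈ 765 W/m²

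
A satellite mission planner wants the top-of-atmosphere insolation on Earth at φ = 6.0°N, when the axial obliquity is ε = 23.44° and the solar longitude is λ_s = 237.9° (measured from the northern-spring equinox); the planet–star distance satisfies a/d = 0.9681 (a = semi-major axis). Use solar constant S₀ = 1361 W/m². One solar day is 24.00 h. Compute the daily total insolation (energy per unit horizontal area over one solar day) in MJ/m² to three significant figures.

30.9 MJ/m²

Solar declination: sin δ = sin ε · sin λ_s = sin 23.44° × sin 237.9° = -0.33698, so δ = -19.693°.
cos H₀ = −tan(+6.0°) tan(-19.693°) = 0.0376, H₀ = 1.5332 rad.
Bracket: H₀ sin φ sin δ + cos φ cos δ sin H₀ = 1.5332×0.10453×-0.33698 + 0.99452×0.94151×0.99929 = -0.054006 + 0.935686 = 0.881680.
Inverse-square distance factor (a/d)² = 0.9681² = 0.937218.
Q̄ = (S₀/π) × 0.937218 × [bracket] = (1361/π) × 0.937218 × 0.881680 = 357.98 W/m².
Daily total = Q̄ × 24.00 h × 3600 s/h = 357.98 × 24.00 × 3600 / 10⁶ = 30.93 MJ/m².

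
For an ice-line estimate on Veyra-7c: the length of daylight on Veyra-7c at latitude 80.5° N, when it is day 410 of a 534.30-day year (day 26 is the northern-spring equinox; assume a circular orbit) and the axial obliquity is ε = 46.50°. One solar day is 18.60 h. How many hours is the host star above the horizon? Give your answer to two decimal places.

Solar longitude: λ_s = 360° × (410 − 26)/534.30 = 258.731°.
sin δ = sin 46.50° × sin 258.731° = -0.71139, so δ = -45.348°.
cos H₀ = −tan φ · tan δ = 6.0488 ≥ 1, so the host star never rises (polar night) and H₀ = 0.
Daylight = 2H₀/(2π) × 18.60 h = (0.0000/π) × 18.60 = 0.00 h.

0.00 h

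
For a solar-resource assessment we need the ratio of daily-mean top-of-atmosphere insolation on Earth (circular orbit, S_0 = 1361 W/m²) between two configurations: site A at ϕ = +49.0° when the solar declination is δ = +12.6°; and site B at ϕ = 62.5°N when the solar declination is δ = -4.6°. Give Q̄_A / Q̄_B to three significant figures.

Q̄_A / Q̄_B ≈ 2.60

— Configuration A (ϕ=+49.0°):
cos h₀ = −tan(+49.0°) tan(+12.600°) = -0.2571, h₀ = 1.8309 rad.
Bracket: h₀ sin ϕ sin δ + cos ϕ cos δ sin h₀ = 1.8309×0.75471×0.21814 + 0.65606×0.97592×0.96637 = 0.301426 + 0.618730 = 0.920156.
Q̄ = (S_0/π) × [bracket] = (1361/π) × 0.920156 = 398.63 W/m².
— Configuration B (ϕ=+62.5°):
cos h₀ = −tan(+62.5°) tan(-4.600°) = 0.1546, h₀ = 1.4156 rad.
Bracket: h₀ sin ϕ sin δ + cos ϕ cos δ sin h₀ = 1.4156×0.88701×-0.08020 + 0.46175×0.99678×0.98798 = -0.100703 + 0.454731 = 0.354028.
Q̄ = (S_0/π) × [bracket] = (1361/π) × 0.354028 = 153.37 W/m².
Ratio Q̄_A / Q̄_B = 398.63 / 153.37 = 2.599.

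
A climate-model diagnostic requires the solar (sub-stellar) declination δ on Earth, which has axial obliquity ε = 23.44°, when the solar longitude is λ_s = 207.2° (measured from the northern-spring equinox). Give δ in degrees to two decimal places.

sin δ = sin ε · sin λ_s = sin 23.44° × sin 207.2° = -0.181828.
δ = arcsin(-0.181828) = -10.48°.

δ = -10.48°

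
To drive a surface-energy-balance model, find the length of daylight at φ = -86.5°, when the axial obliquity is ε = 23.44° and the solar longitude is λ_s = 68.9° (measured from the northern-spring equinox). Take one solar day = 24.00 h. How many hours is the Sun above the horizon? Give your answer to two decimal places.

0.00 h

Solar declination: sin δ = sin ε · sin λ_s = sin 23.44° × sin 68.9° = 0.37112, so δ = +21.785°.
cos H₀ = −tan φ · tan δ = 6.5344 ≥ 1, so the Sun never rises (polar night) and H₀ = 0.
Daylight = 2H₀/(2π) × 24.00 h = (0.0000/π) × 24.00 = 0.00 h.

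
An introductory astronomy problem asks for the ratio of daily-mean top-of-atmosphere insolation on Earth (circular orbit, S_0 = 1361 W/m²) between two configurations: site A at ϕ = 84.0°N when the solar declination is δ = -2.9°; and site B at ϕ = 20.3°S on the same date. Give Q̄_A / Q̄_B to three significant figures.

Q̄_A / Q̄_B ≈ 0.0391

— Configuration A (ϕ=+84.0°):
cos h₀ = −tan(+84.0°) tan(-2.900°) = 0.4820, h₀ = 1.0679 rad.
Bracket: h₀ sin ϕ sin δ + cos ϕ cos δ sin h₀ = 1.0679×0.99452×-0.05059 + 0.10453×0.99872×0.87618 = -0.053729 + 0.091470 = 0.037741.
Q̄ = (S_0/π) × [bracket] = (1361/π) × 0.037741 = 16.350 W/m².
— Configuration B (ϕ=-20.3°):
cos h₀ = −tan(-20.3°) tan(-2.900°) = -0.0187, h₀ = 1.5895 rad.
Bracket: h₀ sin ϕ sin δ + cos ϕ cos δ sin h₀ = 1.5895×-0.34694×-0.05059 + 0.93789×0.99872×0.99982 = 0.027898 + 0.936521 = 0.964419.
Q̄ = (S_0/π) × [bracket] = (1361/π) × 0.964419 = 417.81 W/m².
Ratio Q̄_A / Q̄_B = 16.350 / 417.81 = 0.03913.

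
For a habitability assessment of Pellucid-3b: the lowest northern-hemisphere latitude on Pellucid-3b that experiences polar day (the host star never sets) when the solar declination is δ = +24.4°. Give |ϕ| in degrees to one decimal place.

Polar day requires cos h₀ = −tan ϕ tan δ ≤ −1, i.e. tan ϕ tan δ ≥ 1.
The boundary is |tan ϕ| · |tan δ| = 1, so |ϕ| = 90° − |δ| = 90° − 24.4° = 65.6° in the northern hemisphere.

|ϕ| = 65.6°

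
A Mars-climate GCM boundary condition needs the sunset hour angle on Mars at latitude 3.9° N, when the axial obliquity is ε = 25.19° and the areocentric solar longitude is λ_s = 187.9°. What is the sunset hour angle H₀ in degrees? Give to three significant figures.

H₀ = 89.8°

sin δ = sin 25.19° × sin 187.9° = -0.05850, so δ = -3.354°.
cos H₀ = −tan φ · tan δ = −tan(+3.9°) × tan(-3.354°) = 0.0040, so H₀ = 1.5668 rad = 89.77°.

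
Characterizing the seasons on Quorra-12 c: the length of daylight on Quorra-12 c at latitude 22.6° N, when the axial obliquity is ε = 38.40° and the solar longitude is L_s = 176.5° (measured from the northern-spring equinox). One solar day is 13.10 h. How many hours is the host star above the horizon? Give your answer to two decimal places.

Solar declination: sin δ = sin ε · sin L_s = sin 38.40° × sin 176.5° = 0.03792, so δ = +2.173°.
cos h₀ = −tan ϕ · tan δ = −tan(+22.6°) × tan(+2.173°) = -0.0158, so h₀ = 1.5866 rad = 90.91°.
Daylight = 2h₀/(2π) × 13.10 h = (1.5866/π) × 13.10 = 6.62 h.

6.62 h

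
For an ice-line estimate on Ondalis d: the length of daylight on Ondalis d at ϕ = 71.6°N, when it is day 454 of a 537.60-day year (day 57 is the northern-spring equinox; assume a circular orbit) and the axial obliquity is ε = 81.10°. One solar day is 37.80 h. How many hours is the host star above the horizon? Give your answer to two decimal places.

Solar longitude: L_s = 360° × (454 − 57)/537.60 = 265.848°.
sin δ = sin 81.10° × sin 265.848° = -0.98537, so δ = -80.186°.
cos h₀ = −tan ϕ · tan δ = 17.3788 ≥ 1, so the host star never rises (polar night) and h₀ = 0.
Daylight = 2h₀/(2π) × 37.80 h = (0.0000/π) × 37.80 = 0.00 h.

0.00 h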